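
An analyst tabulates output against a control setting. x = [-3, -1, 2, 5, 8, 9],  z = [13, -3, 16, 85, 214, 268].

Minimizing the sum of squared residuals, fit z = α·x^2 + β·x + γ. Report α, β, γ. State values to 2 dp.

Compute the Gram sums: Σx^2·x^2 = 11380, Σx^2·x = 1346, Σx^2 = 184, Σx·x = 184, Σx = 20, Σ1 = 6.
Moment sums: Σx^2·z = 37707, Σx·z = 4545, Σz = 593.
Row-reducing yields α = 13627/4546, β = 14417/4546, γ = -16655/4546.

α = 3.00, β = 3.17, γ = -3.66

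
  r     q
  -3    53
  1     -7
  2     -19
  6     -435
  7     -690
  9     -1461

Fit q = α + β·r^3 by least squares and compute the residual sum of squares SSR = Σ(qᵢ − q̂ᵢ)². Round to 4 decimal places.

Normal-equation sums: Σ1 = 6, Σr^3 = 1270, Σr^3·r^3 = 696540.
And Σq = -2559, Σr^3·q = -1397289.
AᵀA·[α, β]ᵀ = Aᵀq becomes [[6, 1270]; [1270, 696540]]·[α, β]ᵀ = [-2559, -1397289]ᵀ.
Determinant 6·696540 − 1270² = 2566340.
α = ((-2559)·696540 − 1270·(-1397289))/2566340 = -788883/256634; β = (6·(-1397289) − 1270·(-2559))/2566340 = -1283451/641585.
Residuals: 2646071/1283170, -2470873/1283170, 99401/1283170, 216297/1283170, -995499/1283170, 504603/1283170; SSR = 11229387/1283170.

SSR = 8.7513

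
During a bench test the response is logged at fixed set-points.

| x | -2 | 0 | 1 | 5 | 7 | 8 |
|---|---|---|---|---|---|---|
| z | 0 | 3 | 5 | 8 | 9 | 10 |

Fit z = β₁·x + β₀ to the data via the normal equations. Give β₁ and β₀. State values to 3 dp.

β₁ = 0.932, β₀ = 2.883

From the data, Σx·x = 143, Σx = 19, Σ1 = 6.
Moment sums: Σx·z = 188, Σz = 35.
So AᵀA·[β₁, β₀]ᵀ = Aᵀz: [[143, 19]; [19, 6]]·[β₁, β₀]ᵀ = [188, 35]ᵀ.
Δ = 143·6 − 19² = 497.
β₁ = (188·6 − 19·35)/497 = 463/497; β₀ = (143·35 − 19·188)/497 = 1433/497.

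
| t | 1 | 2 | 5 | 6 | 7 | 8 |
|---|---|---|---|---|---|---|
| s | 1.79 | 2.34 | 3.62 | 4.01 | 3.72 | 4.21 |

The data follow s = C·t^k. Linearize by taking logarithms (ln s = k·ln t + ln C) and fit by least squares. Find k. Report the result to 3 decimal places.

With ln sᵢ as the transformed response and ln tᵢ as the regressor:
Σln t = 8.1197, Σ(ln t)² = 14.3918, Σln s = 6.8588, Σln t·ln s = 10.6937.
Equations: 14.3918·k + 8.1197·ln C = 10.6937;  8.1197·k + 6·ln C = 6.8588.
Solving (det = 20.4213): k = 0.41479, ln C = 0.58181.

k = 0.415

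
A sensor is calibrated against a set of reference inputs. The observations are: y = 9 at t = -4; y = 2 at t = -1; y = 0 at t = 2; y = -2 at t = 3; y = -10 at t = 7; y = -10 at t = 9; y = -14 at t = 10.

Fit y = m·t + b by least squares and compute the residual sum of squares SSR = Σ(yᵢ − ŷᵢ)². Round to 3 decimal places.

SSR = 9.780

XᵀX·[m, b]ᵀ = Xᵀy reads: 260·m + 26·b = -344;  26·m + 7·b = -25.
(Σt·t = 260, Σt = 26, Σ1 = 7, Σt·y = -344, Σy = -25.)
Determinant 260·7 − 26² = 1144.
m = ((-344)·7 − 26·(-25))/1144 = -879/572; b = (260·(-25) − 26·(-344))/1144 = 47/22.
Residuals: 205/286, -87/52, 134/143, 271/572, -789/572, 969/572, -10/13; SSR = 2797/286.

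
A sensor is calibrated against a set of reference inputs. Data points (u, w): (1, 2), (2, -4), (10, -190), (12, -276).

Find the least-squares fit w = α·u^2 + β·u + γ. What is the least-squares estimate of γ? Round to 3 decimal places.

γ = 3.546

From the data, Σu^2·u^2 = 30753, Σu^2·u = 2737, Σu^2 = 249, Σu·u = 249, Σu = 25, Σ1 = 4.
Right-hand side: Σu^2·w = -58758, Σu·w = -5218, Σw = -468.
MᵀM·[α, β, γ]ᵀ = Mᵀw becomes [[30753, 2737, 249]; [2737, 249, 25]; [249, 25, 4]]·[α, β, γ]ᵀ = [-58758, -5218, -468]ᵀ.
Solving the 3×3 system (Gaussian elimination) gives α = -40259/20522, β = 5163/20522, γ = 36390/10261.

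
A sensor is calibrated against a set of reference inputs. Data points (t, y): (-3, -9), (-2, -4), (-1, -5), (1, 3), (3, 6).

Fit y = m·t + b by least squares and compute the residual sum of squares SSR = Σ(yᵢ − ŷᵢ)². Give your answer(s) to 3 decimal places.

Compute the Gram sums: Σt·t = 24, Σt = -2, Σ1 = 5.
And Σt·y = 61, Σy = -9.
det = 24·5 − (-2)² = 116.
m = (61·5 − (-2)·(-9))/116 = 287/116; b = (24·(-9) − (-2)·61)/116 = -47/58.
Residuals: -89/116, 51/29, -199/116, 155/116, -71/116; SSR = 1019/116.

SSR = 8.784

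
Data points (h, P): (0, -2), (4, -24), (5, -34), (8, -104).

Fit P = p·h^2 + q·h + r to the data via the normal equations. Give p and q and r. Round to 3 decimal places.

p = -1.948, q = 2.906, r = -2.224

Sums needed: Σh^2·h^2 = 4977, Σh^2·h = 701, Σh^2 = 105, Σh·h = 105, Σh = 17, Σ1 = 4.
For MᵀP: Σh^2·P = -7890, Σh·P = -1098, ΣP = -164.
Normal equations: [[4977, 701, 105]; [701, 105, 17]; [105, 17, 4]]·[p, q, r]ᵀ = [-7890, -1098, -164]ᵀ.
Row-reducing yields p = -7627/3916, q = 11379/3916, r = -2177/979.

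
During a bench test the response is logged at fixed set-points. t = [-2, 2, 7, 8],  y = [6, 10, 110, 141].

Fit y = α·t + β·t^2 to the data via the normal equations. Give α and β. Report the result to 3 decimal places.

α = 1.112, β = 2.072

Forming AᵀA = [[121, 855]; [855, 6529]] and Aᵀy = [1906, 14478]ᵀ gives AᵀA·[α, β]ᵀ = Aᵀy.
Determinant 121·6529 − 855² = 58984.
α = (1906·6529 − 855·14478)/58984 = 8198/7373; β = (121·14478 − 855·1906)/58984 = 15276/7373.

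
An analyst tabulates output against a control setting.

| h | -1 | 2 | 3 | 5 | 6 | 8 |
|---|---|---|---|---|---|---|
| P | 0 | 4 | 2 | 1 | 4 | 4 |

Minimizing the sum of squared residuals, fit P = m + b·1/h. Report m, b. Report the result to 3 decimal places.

MᵀM·[m, b]ᵀ = MᵀP reads: 6·m + (13/40)·b = 15;  (13/40)·m + (20801/14400)·b = 121/30.
(Σ1 = 6, Σ1/h = 13/40, Σ1/h·1/h = 20801/14400, ΣP = 15, Σ1/h·P = 121/30.)
Determinant 6·(20801/14400) − (13/40)² = 8219/960.
m = (15·(20801/14400) − (13/40)·(121/30))/(8219/960) = 97713/41095; b = (6·(121/30) − (13/40)·15)/(8219/960) = 18552/8219.

m = 2.378, b = 2.257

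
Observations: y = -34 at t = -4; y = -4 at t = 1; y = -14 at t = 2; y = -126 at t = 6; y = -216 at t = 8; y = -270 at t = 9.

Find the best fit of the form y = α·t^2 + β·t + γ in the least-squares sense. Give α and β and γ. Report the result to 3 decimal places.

Sums needed: Σt^2·t^2 = 12226, Σt^2·t = 1402, Σt^2 = 202, Σt·t = 202, Σt = 22, Σ1 = 6.
Right-hand side: Σt^2·y = -40834, Σt·y = -4810, Σy = -664.
AᵀA·[α, β, γ]ᵀ = Aᵀy becomes [[12226, 1402, 202]; [1402, 202, 22]; [202, 22, 6]]·[α, β, γ]ᵀ = [-40834, -4810, -664]ᵀ.
Inverting the 3×3 Gram matrix, [α, β, γ]ᵀ = [-83909/27614, -83247/27614, 37113/13807]ᵀ.

α = -3.039, β = -3.015, γ = 2.688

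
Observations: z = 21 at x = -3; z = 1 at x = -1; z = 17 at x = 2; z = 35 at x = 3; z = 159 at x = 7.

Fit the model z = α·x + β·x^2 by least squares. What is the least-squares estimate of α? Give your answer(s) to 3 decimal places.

The normal system MᵀM·[α, β]ᵀ = Mᵀz is [[72, 350]; [350, 2580]]·[α, β]ᵀ = [1188, 8364]ᵀ.
Eliminating β: 2580·(row 1) − 350·(row 2) gives 63260·α = 2580·1188 − 350·8364 = 137640, so α = 6882/3163.
Then β = (8364 − 350·(6882/3163))/2580 = 46602/15815.

α = 2.176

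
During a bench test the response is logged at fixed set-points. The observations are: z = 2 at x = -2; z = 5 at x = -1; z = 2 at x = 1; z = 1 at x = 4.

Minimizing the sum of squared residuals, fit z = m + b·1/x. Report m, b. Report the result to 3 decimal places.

Setting ∂/∂m … = 0 gives: 4·m + (-1/4)·b = 10;  (-1/4)·m + (37/16)·b = -15/4.
Determinant 4·(37/16) − (-1/4)² = 147/16.
m = (10·(37/16) − (-1/4)·(-15/4))/(147/16) = 355/147; b = (4·(-15/4) − (-1/4)·10)/(147/16) = -200/147.

m = 2.415, b = -1.361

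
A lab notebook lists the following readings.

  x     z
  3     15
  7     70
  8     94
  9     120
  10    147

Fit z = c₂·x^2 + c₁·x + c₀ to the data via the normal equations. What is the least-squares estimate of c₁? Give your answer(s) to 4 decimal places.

The normal system MᵀM·[c₂, c₁, c₀]ᵀ = Mᵀz is [[23139, 2611, 303]; [2611, 303, 37]; [303, 37, 5]]·[c₂, c₁, c₀]ᵀ = [34001, 3837, 446]ᵀ.
Inverting the 3×3 Gram matrix, [c₂, c₁, c₀]ᵀ = [14313/8702, -20861/8702, 31611/4351]ᵀ.

c₁ = -2.3973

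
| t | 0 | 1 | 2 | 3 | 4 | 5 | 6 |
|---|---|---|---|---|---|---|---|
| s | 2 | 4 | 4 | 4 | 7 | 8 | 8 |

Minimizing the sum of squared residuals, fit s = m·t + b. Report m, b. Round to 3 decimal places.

m = 1.036, b = 2.179

XᵀX·[m, b]ᵀ = Xᵀs reads: 91·m + 21·b = 140;  21·m + 7·b = 37.
(Σt·t = 91, Σt = 21, Σ1 = 7, Σt·s = 140, Σs = 37.)
Eliminating b: 7·(row 1) − 21·(row 2) gives 196·m = 7·140 − 21·37 = 203, so m = 29/28.
Then b = (37 − 21·(29/28))/7 = 61/28.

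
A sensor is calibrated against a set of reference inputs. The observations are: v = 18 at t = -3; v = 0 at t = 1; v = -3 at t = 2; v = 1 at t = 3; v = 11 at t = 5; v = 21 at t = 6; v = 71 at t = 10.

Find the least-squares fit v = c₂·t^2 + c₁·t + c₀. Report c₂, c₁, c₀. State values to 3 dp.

c₂ = 0.987, c₁ = -2.788, c₀ = 0.623

Entries of MᵀM: Σt^2·t^2 = 12100, Σt^2·t = 1350, Σt^2 = 184, Σt·t = 184, Σt = 24, Σ1 = 7.
Right-hand side: Σt^2·v = 8290, Σt·v = 834, Σv = 119.
Row-reducing yields c₂ = 382715/387849, c₁ = -360497/129283, c₀ = 34495/55407.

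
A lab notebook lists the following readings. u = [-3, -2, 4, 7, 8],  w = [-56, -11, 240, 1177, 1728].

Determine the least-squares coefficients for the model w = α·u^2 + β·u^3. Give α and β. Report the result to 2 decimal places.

α = 2.94, β = 3.01

Forming XᵀX = [[6850, 50324]; [50324, 384682]] and Xᵀw = [171557, 1305407]ᵀ gives XᵀX·[α, β]ᵀ = Xᵀw.
Eliminating β: 384682·(row 1) − 50324·(row 2) gives 102566724·α = 384682·171557 − 50324·1305407 = 301588006, so α = 150794003/51283362.
Then β = (1305407 − 50324·(150794003/51283362))/384682 = 154301741/51283362.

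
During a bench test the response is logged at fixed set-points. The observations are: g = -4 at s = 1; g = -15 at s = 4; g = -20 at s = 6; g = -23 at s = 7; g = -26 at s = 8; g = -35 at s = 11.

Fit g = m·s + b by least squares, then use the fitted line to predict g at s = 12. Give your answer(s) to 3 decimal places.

ĝ = -38.297

Normal-equation sums: Σs·s = 287, Σs = 37, Σ1 = 6.
And Σs·g = -938, Σg = -123.
So AᵀA·[m, b]ᵀ = Aᵀg: [[287, 37]; [37, 6]]·[m, b]ᵀ = [-938, -123]ᵀ.
Determinant 287·6 − 37² = 353.
m = ((-938)·6 − 37·(-123))/353 = -1077/353; b = (287·(-123) − 37·(-938))/353 = -595/353.
At s = 12: ĝ = (-1077/353)·(12) + (-595/353)·(1) = -13519/353.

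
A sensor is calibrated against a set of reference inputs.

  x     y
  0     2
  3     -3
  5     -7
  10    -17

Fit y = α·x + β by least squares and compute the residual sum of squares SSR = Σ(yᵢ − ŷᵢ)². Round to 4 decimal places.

SSR = 0.3679

Normal-equation sums: Σx·x = 134, Σx = 18, Σ1 = 4.
And Σx·y = -214, Σy = -25.
MᵀM·[α, β]ᵀ = Mᵀy becomes [[134, 18]; [18, 4]]·[α, β]ᵀ = [-214, -25]ᵀ.
Eliminating β: 4·(row 1) − 18·(row 2) gives 212·α = 4·(-214) − 18·(-25) = -406, so α = -203/106.
Then β = ((-25) − 18·(-203/106))/4 = 251/106.
Residuals: -39/106, 20/53, 11/53, -23/106; SSR = 39/106.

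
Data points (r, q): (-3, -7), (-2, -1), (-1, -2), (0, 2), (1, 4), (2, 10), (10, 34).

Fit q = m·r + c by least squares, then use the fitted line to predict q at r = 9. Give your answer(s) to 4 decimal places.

q̂ = 30.6429

Entries of XᵀX: Σr·r = 119, Σr = 7, Σ1 = 7.
Right-hand side: Σr·q = 389, Σq = 40.
Δ = 119·7 − 7² = 784.
m = (389·7 − 7·40)/784 = 349/112; c = (119·40 − 7·389)/784 = 291/112.
At r = 9: q̂ = (349/112)·(9) + (291/112)·(1) = 429/14.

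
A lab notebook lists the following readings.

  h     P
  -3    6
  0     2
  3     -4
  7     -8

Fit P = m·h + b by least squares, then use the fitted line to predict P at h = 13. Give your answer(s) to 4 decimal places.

AᵀA·[m, b]ᵀ = AᵀP reads: 67·m + 7·b = -86;  7·m + 4·b = -4.
Eliminating b: 4·(row 1) − 7·(row 2) gives 219·m = 4·(-86) − 7·(-4) = -316, so m = -316/219.
Then b = ((-4) − 7·(-316/219))/4 = 334/219.
At h = 13: P̂ = (-316/219)·(13) + (334/219)·(1) = -1258/73.

P̂ = -17.2329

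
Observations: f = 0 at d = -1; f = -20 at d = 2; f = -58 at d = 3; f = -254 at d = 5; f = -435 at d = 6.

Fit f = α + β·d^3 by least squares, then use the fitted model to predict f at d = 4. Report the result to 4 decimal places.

Setting ∂/∂α … = 0 gives: 5·α + 375·β = -767;  375·α + 63075·β = -127436.
(Σ1 = 5, Σd^3 = 375, Σd^3·d^3 = 63075, Σf = -767, Σd^3·f = -127436.)
det = 5·63075 − 375² = 174750.
α = ((-767)·63075 − 375·(-127436))/174750 = -7867/2330; β = (5·(-127436) − 375·(-767))/174750 = -69911/34950.
At d = 4: f̂ = (-7867/2330)·(1) + (-69911/34950)·(64) = -4592309/34950.

f̂ = -131.3965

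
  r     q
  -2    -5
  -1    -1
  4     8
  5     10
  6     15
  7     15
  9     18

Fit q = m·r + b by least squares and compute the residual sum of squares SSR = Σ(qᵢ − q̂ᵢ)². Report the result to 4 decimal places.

From the data, Σr·r = 212, Σr = 28, Σ1 = 7.
And Σr·q = 450, Σq = 60.
So AᵀA·[m, b]ᵀ = Aᵀq: [[212, 28]; [28, 7]]·[m, b]ᵀ = [450, 60]ᵀ.
Determinant 212·7 − 28² = 700.
m = (450·7 − 28·60)/700 = 21/10; b = (212·60 − 28·450)/700 = 6/35.
Residuals: -34/35, 13/14, -4/7, -47/70, 78/35, 9/70, -15/14; SSR = 61/7.

SSR = 8.7143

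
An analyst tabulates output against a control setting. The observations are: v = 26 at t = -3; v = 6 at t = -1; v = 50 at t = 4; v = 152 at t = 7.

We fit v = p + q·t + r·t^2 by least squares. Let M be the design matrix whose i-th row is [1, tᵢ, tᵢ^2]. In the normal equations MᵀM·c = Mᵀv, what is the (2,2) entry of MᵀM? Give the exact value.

Row 2 ↔ basis t, column 2 ↔ basis t, so (MᵀM)_{2,2} = Σᵢ (t)·(t) = (-3)·(-3) + (-1)·(-1) + (4)·(4) + (7)·(7) = 75.

75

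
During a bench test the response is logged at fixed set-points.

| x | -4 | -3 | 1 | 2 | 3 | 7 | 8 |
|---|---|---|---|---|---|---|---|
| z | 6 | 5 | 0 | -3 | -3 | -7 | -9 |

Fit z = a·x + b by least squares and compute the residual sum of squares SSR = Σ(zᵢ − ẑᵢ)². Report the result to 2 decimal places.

SSR = 2.93

Compute the Gram sums: Σx·x = 152, Σx = 14, Σ1 = 7.
Moment sums: Σx·z = -175, Σz = -11.
So AᵀA·[a, b]ᵀ = Aᵀz: [[152, 14]; [14, 7]]·[a, b]ᵀ = [-175, -11]ᵀ.
Eliminating b: 7·(row 1) − 14·(row 2) gives 868·a = 7·(-175) − 14·(-11) = -1071, so a = -153/124.
Then b = ((-11) − 14·(-153/124))/7 = 389/434.
Residuals: 73/434, 349/868, 293/868, -10/7, -169/868, 643/868, -11/434; SSR = 2545/868.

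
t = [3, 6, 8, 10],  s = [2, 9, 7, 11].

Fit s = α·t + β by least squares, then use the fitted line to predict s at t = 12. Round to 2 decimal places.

ŝ = 13.19

Setting ∂/∂α … = 0 gives: 209·α + 27·β = 226;  27·α + 4·β = 29.
Eliminating β: 4·(row 1) − 27·(row 2) gives 107·α = 4·226 − 27·29 = 121, so α = 121/107.
Then β = (29 − 27·(121/107))/4 = -41/107.
At t = 12: ŝ = (121/107)·(12) + (-41/107)·(1) = 1411/107.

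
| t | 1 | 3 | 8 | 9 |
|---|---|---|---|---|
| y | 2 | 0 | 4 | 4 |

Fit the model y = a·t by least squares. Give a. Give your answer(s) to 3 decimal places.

a = 0.452

Sums needed: Σt·t = 155.
And Σt·y = 70.
a = 70/155 = 0.451613.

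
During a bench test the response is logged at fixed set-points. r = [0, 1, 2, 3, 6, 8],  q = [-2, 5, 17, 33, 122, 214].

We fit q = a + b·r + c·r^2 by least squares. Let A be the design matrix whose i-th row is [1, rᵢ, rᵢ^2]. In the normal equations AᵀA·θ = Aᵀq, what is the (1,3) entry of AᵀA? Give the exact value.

114

Row 1 ↔ basis 1, column 3 ↔ basis r^2, so (AᵀA)_{1,3} = Σᵢ r^2 = (1)·(0) + (1)·(1) + (1)·(4) + (1)·(9) + (1)·(36) + (1)·(64) = 114.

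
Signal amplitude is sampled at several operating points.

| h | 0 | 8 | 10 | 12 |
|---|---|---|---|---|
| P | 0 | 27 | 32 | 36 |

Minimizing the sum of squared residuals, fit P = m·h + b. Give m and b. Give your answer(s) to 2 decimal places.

Sums needed: Σh·h = 308, Σh = 30, Σ1 = 4.
Moment sums: Σh·P = 968, ΣP = 95.
AᵀA·[m, b]ᵀ = AᵀP becomes [[308, 30]; [30, 4]]·[m, b]ᵀ = [968, 95]ᵀ.
Δ = 308·4 − 30² = 332.
m = (968·4 − 30·95)/332 = 511/166; b = (308·95 − 30·968)/332 = 55/83.

m = 3.08, b = 0.66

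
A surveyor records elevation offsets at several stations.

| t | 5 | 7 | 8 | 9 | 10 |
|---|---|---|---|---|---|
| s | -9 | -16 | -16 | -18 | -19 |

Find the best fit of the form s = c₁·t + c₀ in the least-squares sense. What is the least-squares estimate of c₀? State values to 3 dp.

c₀ = -0.527

Forming XᵀX = [[319, 39]; [39, 5]] and Xᵀs = [-637, -78]ᵀ gives XᵀX·[c₁, c₀]ᵀ = Xᵀs.
Eliminating c₀: 5·(row 1) − 39·(row 2) gives 74·c₁ = 5·(-637) − 39·(-78) = -143, so c₁ = -143/74.
Then c₀ = ((-78) − 39·(-143/74))/5 = -39/74.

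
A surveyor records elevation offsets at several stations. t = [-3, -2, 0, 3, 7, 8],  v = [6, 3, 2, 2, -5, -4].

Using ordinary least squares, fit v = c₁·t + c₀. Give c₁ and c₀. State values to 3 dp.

Entries of AᵀA: Σt·t = 135, Σt = 13, Σ1 = 6.
For Aᵀv: Σt·v = -85, Σv = 4.
So AᵀA·[c₁, c₀]ᵀ = Aᵀv: [[135, 13]; [13, 6]]·[c₁, c₀]ᵀ = [-85, 4]ᵀ.
Eliminating c₀: 6·(row 1) − 13·(row 2) gives 641·c₁ = 6·(-85) − 13·4 = -562, so c₁ = -562/641.
Then c₀ = (4 − 13·(-562/641))/6 = 1645/641.

c₁ = -0.877, c₀ = 2.566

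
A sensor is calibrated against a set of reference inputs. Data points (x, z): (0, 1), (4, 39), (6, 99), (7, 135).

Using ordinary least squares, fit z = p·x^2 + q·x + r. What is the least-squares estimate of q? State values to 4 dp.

From the data, Σx^2·x^2 = 3953, Σx^2·x = 623, Σx^2 = 101, Σx·x = 101, Σx = 17, Σ1 = 4.
And Σx^2·z = 10803, Σx·z = 1695, Σz = 274.
Normal equations: [[3953, 623, 101]; [623, 101, 17]; [101, 17, 4]]·[p, q, r]ᵀ = [10803, 1695, 274]ᵀ.
Inverting the 3×3 Gram matrix, [p, q, r]ᵀ = [593/186, -91/30, 138/155]ᵀ.

q = -3.0333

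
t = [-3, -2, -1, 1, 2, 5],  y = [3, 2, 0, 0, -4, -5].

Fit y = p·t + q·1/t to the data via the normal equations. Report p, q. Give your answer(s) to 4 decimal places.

Forming AᵀA = [[44, 6]; [6, 1193/450]] and Aᵀy = [-46, -5]ᵀ gives AᵀA·[p, q]ᵀ = Aᵀy.
Eliminating q: (1193/450)·(row 1) − 6·(row 2) gives (18146/225)·p = (1193/450)·(-46) − 6·(-5) = -20689/225, so p = -20689/18146.
Then q = ((-5) − 6·(-20689/18146))/(1193/450) = 6300/9073.

p = -1.1401, q = 0.6944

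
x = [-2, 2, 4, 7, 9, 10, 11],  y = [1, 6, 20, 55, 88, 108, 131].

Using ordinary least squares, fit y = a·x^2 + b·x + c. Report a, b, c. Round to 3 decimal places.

a = 0.979, b = 1.102, c = -0.469

Compute the Gram sums: Σx^2·x^2 = 33891, Σx^2·x = 3467, Σx^2 = 375, Σx·x = 375, Σx = 41, Σ1 = 7.
Right-hand side: Σx^2·y = 36822, Σx·y = 3788, Σy = 409.
MᵀM·[a, b, c]ᵀ = Mᵀy becomes [[33891, 3467, 375]; [3467, 375, 41]; [375, 41, 7]]·[a, b, c]ᵀ = [36822, 3788, 409]ᵀ.
Inverting the 3×3 Gram matrix, [a, b, c]ᵀ = [845997/864178, 952167/864178, -202780/432089]ᵀ.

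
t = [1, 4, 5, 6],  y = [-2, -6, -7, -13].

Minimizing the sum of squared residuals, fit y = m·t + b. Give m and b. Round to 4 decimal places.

m = -1.9286, b = 0.7143

The normal equations are: 78·m + 16·b = -139;  16·m + 4·b = -28.
(Σt·t = 78, Σt = 16, Σ1 = 4, Σt·y = -139, Σy = -28.)
Eliminating b: 4·(row 1) − 16·(row 2) gives 56·m = 4·(-139) − 16·(-28) = -108, so m = -27/14.
Then b = ((-28) − 16·(-27/14))/4 = 5/7.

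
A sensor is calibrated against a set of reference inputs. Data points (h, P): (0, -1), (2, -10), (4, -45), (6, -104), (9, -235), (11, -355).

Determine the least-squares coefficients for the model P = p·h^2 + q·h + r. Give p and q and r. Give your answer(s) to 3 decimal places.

p = -3.020, q = 1.049, r = -0.728

XᵀX·[p, q, r]ᵀ = XᵀP reads: 22770·p + 2348·q + 258·r = -66494;  2348·p + 258·q + 32·r = -6844;  258·p + 32·q + 6·r = -750.
Solving the 3×3 system (Gaussian elimination) gives p = -84853/28095, q = 9828/9365, r = -20444/28095.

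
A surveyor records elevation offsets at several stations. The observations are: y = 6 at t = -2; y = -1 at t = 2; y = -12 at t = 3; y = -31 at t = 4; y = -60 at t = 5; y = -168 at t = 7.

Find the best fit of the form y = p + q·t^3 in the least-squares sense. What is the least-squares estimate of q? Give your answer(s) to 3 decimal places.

q = -0.496

From the data, Σ1 = 6, Σt^3 = 559, Σt^3·t^3 = 138227.
Right-hand side: Σy = -266, Σt^3·y = -67488.
So XᵀX·[p, q]ᵀ = Xᵀy: [[6, 559]; [559, 138227]]·[p, q]ᵀ = [-266, -67488]ᵀ.
Eliminating q: 138227·(row 1) − 559·(row 2) gives 516881·p = 138227·(-266) − 559·(-67488) = 957410, so p = 957410/516881.
Then q = ((-67488) − 559·(957410/516881))/138227 = -256234/516881.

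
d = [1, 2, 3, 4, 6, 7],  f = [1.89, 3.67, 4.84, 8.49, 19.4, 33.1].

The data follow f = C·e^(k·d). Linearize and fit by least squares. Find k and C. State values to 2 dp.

k = 0.46, C = 1.29

Let Y = ln f. Fitting Y = k·d + ln C by least squares:
Σd = 23.0000, Σ(d)² = 115.0000, Σln f = 12.1174, Σd·ln f = 58.8116.
Equations: 115.0000·k + 23.0000·ln C = 58.8116;  23.0000·k + 6·ln C = 12.1174.
Slope k = (n·Σd·ln f − Σd·Σln f)/(n·Σ(d)² − (Σd)²) = (6·58.8116 − 23.0000·12.1174)/161.0000 = 0.46068; ln C = (Σln f − k·Σd)/n = 0.25361, so C = exp(0.25361) = 1.28867.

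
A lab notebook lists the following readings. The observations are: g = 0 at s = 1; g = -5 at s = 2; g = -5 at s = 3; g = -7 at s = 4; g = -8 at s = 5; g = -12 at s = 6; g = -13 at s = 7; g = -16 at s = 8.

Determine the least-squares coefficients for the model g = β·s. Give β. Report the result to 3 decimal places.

Sums needed: Σs·s = 204.
For Mᵀg: Σs·g = -384.
Hence β = -384 / 204 ≈ -1.88235.

β = -1.882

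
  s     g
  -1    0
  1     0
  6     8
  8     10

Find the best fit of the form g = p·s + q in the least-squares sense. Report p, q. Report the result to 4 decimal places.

Entries of XᵀX: Σs·s = 102, Σs = 14, Σ1 = 4.
And Σs·g = 128, Σg = 18.
det = 102·4 − 14² = 212.
p = (128·4 − 14·18)/212 = 65/53; q = (102·18 − 14·128)/212 = 11/53.

p = 1.2264, q = 0.2075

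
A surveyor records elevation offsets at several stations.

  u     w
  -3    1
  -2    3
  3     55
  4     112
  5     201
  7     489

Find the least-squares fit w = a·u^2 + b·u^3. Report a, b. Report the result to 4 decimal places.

a = 3.0703, b = 0.9879

From the data, Σu^2·u^2 = 3460, Σu^2·u^3 = 20924, Σu^3·u^3 = 138892.
Right-hand side: Σu^2·w = 31294, Σu^3·w = 201454.
Normal equations: [[3460, 20924]; [20924, 138892]]·[a, b]ᵀ = [31294, 201454]ᵀ.
Determinant 3460·138892 − 20924² = 42752544.
a = (31294·138892 − 20924·201454)/42752544 = 4101961/1336017; b = (3460·201454 − 20924·31294)/42752544 = 2639699/2672034.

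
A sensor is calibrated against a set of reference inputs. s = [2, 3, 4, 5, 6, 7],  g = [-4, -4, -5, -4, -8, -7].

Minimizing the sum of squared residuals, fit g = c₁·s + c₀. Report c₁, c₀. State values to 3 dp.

Compute the Gram sums: Σs·s = 139, Σs = 27, Σ1 = 6.
And Σs·g = -157, Σg = -32.
AᵀA·[c₁, c₀]ᵀ = Aᵀg becomes [[139, 27]; [27, 6]]·[c₁, c₀]ᵀ = [-157, -32]ᵀ.
Δ = 139·6 − 27² = 105.
c₁ = ((-157)·6 − 27·(-32))/105 = -26/35; c₀ = (139·(-32) − 27·(-157))/105 = -209/105.

c₁ = -0.743, c₀ = -1.990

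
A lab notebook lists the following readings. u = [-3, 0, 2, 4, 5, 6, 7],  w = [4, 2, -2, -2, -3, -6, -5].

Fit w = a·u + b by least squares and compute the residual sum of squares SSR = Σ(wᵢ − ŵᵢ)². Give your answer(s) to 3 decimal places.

SSR = 5.376

Compute the Gram sums: Σu·u = 139, Σu = 21, Σ1 = 7.
And Σu·w = -110, Σw = -12.
So AᵀA·[a, b]ᵀ = Aᵀw: [[139, 21]; [21, 7]]·[a, b]ᵀ = [-110, -12]ᵀ.
Δ = 139·7 − 21² = 532.
a = ((-110)·7 − 21·(-12))/532 = -37/38; b = (139·(-12) − 21·(-110))/532 = 321/266.
Residuals: -17/133, 211/266, -335/266, 183/266, 88/133, -363/266, 81/133; SSR = 715/133.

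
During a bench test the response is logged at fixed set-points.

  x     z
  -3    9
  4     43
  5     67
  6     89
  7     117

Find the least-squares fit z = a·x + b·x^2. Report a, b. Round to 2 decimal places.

Sums needed: Σx·x = 135, Σx·x^2 = 721, Σx^2·x^2 = 4659.
For Aᵀz: Σx·z = 1833, Σx^2·z = 11381.
Determinant 135·4659 − 721² = 109124.
a = (1833·4659 − 721·11381)/109124 = 167123/54562; b = (135·11381 − 721·1833)/109124 = 107421/54562.

a = 3.06, b = 1.97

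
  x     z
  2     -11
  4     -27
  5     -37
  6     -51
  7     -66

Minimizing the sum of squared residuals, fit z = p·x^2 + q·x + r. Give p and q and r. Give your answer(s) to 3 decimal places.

Setting ∂/∂p … = 0 gives: 4594·p + 756·q + 130·r = -6471;  756·p + 130·q + 24·r = -1083;  130·p + 24·q + 5·r = -192.
(Σx^2·x^2 = 4594, Σx^2·x = 756, Σx^2 = 130, Σx·x = 130, Σx = 24, Σ1 = 5, Σx^2·z = -6471, Σx·z = -1083, Σz = -192.)
Row-reducing yields p = -1461/1358, q = -1779/1358, r = -2811/679.

p = -1.076, q = -1.310, r = -4.140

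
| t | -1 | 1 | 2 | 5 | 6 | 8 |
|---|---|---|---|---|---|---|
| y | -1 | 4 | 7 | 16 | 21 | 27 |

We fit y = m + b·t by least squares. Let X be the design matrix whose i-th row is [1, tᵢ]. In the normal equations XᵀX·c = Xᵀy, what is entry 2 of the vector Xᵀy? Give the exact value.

441

Entry 2 ↔ basis t, so (Xᵀy)_{2} = Σᵢ (t)·yᵢ = (-1)·(-1) + (1)·(4) + (2)·(7) + (5)·(16) + (6)·(21) + (8)·(27) = 441.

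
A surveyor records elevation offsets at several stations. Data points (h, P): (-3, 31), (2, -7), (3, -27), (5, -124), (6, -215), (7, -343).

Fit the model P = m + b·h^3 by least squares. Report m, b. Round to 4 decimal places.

m = 1.8093, b = -1.0056

Normal-equation sums: Σ1 = 6, Σh^3 = 692, Σh^3·h^3 = 181452.
Right-hand side: ΣP = -685, Σh^3·P = -181211.
Normal equations: [[6, 692]; [692, 181452]]·[m, b]ᵀ = [-685, -181211]ᵀ.
Δ = 6·181452 − 692² = 609848.
m = ((-685)·181452 − 692·(-181211))/609848 = 137924/76231; b = (6·(-181211) − 692·(-685))/609848 = -306623/304924.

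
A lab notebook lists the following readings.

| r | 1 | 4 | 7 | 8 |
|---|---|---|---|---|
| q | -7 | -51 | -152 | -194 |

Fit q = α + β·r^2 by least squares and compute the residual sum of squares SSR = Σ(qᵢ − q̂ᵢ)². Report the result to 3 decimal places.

Sums needed: Σ1 = 4, Σr^2 = 130, Σr^2·r^2 = 6754.
Moment sums: Σq = -404, Σr^2·q = -20687.
Normal equations: [[4, 130]; [130, 6754]]·[α, β]ᵀ = [-404, -20687]ᵀ.
Eliminating β: 6754·(row 1) − 130·(row 2) gives 10116·α = 6754·(-404) − 130·(-20687) = -39306, so α = -6551/1686.
Then β = ((-20687) − 130·(-6551/1686))/6754 = -2519/843.
Residuals: -71/562, 391/562, -953/562, 633/562; SSR = 1305/281.

SSR = 4.644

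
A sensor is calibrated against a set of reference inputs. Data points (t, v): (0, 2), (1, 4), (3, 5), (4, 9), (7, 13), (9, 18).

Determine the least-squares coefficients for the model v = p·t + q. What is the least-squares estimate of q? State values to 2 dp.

q = 1.57

Compute the Gram sums: Σt·t = 156, Σt = 24, Σ1 = 6.
Moment sums: Σt·v = 308, Σv = 51.
Determinant 156·6 − 24² = 360.
p = (308·6 − 24·51)/360 = 26/15; q = (156·51 − 24·308)/360 = 47/30.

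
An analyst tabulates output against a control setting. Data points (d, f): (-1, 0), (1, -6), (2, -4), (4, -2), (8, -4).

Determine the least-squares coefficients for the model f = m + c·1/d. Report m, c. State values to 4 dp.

The normal equations are: 5·m + (7/8)·c = -16;  (7/8)·m + (149/64)·c = -9.
(Σ1 = 5, Σ1/d = 7/8, Σ1/d·1/d = 149/64, Σf = -16, Σ1/d·f = -9.)
det = 5·(149/64) − (7/8)² = 87/8.
m = ((-16)·(149/64) − (7/8)·(-9))/(87/8) = -235/87; c = (5·(-9) − (7/8)·(-16))/(87/8) = -248/87.

m = -2.7011, c = -2.8506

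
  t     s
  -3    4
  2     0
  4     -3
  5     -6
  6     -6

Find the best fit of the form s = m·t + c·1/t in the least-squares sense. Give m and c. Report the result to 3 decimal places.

m = -1.186, c = 3.355

Forming AᵀA = [[90, 5]; [5, 1769/3600]] and Aᵀs = [-90, -257/60]ᵀ gives AᵀA·[m, c]ᵀ = Aᵀs.
det = 90·(1769/3600) − 5² = 769/40.
m = ((-90)·(1769/3600) − 5·(-257/60))/(769/40) = -2737/2307; c = (90·(-257/60) − 5·(-90))/(769/40) = 2580/769.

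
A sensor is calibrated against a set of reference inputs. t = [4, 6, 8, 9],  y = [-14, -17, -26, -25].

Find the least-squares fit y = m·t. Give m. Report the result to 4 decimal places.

m = -3.0000

Entries of AᵀA: Σt·t = 197.
For Aᵀy: Σt·y = -591.
Normal equations: [[197]]·[m]ᵀ = [-591]ᵀ.
Hence m = -591 / 197 ≈ -3.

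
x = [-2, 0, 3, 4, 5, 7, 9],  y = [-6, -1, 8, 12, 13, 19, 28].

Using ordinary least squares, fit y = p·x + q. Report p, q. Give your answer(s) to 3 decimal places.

Entries of AᵀA: Σx·x = 184, Σx = 26, Σ1 = 7.
And Σx·y = 534, Σy = 73.
Determinant 184·7 − 26² = 612.
p = (534·7 − 26·73)/612 = 460/153; q = (184·73 − 26·534)/612 = -113/153.

p = 3.007, q = -0.739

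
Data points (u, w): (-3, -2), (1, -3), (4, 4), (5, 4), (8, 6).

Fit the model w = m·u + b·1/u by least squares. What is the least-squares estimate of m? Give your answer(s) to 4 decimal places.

m = 0.9097

AᵀA·[m, b]ᵀ = Aᵀw reads: 115·m + 5·b = 87;  5·m + (17701/14400)·b = 13/60.
(Σu·u = 115, Σu·1/u = 5, Σ1/u·1/u = 17701/14400, Σu·w = 87, Σ1/u·w = 13/60.)
Determinant 115·(17701/14400) − 5² = 335123/2880.
m = (87·(17701/14400) − 5·(13/60))/(335123/2880) = 1524387/1675615; b = (115·(13/60) − 5·87)/(335123/2880) = -1181040/335123.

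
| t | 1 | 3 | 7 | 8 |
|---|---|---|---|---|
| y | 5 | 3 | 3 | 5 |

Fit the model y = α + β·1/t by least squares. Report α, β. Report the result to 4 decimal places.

α = 3.4869, β = 1.2817

Forming AᵀA = [[4, 269/168]; [269/168, 32377/28224]] and Aᵀy = [16, 395/56]ᵀ gives AᵀA·[α, β]ᵀ = Aᵀy.
Eliminating β: (32377/28224)·(row 1) − (269/168)·(row 2) gives (19049/9408)·α = (32377/28224)·16 − (269/168)·(395/56) = 199267/28224, so α = 199267/57147.
Then β = ((395/56) − (269/168)·(199267/57147))/(32377/28224) = 24416/19049.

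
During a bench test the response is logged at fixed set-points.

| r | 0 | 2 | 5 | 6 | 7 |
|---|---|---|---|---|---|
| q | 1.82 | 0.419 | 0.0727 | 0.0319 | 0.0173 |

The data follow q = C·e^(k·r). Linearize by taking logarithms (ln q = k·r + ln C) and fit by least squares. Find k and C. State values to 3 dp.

k = -0.657, C = 1.732

Taking logs, ln q = k·r + ln C, so regress ln q on r.
Sums: Σr = 20.0000, Σ(r)² = 114.0000, Σln q = -10.3947, Σr·ln q = -63.9171.
Normal system: [[114.0000, 20.0000]; [20.0000, 5]]·[k, ln C]ᵀ = [-63.9171, -10.3947]ᵀ.
Solving (det = 170.0000): k = -0.65701, ln C = 0.54912, so C = exp(0.54912) = 1.73173.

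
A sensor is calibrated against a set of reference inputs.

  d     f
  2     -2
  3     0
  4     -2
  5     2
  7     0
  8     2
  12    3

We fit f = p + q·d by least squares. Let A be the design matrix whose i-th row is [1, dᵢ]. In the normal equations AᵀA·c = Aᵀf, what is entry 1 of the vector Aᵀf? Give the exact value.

3

Entry 1 ↔ basis 1, so (Aᵀf)_{1} = Σᵢ fᵢ = (1)·(-2) + (1)·(0) + (1)·(-2) + (1)·(2) + (1)·(0) + (1)·(2) + (1)·(3) = 3.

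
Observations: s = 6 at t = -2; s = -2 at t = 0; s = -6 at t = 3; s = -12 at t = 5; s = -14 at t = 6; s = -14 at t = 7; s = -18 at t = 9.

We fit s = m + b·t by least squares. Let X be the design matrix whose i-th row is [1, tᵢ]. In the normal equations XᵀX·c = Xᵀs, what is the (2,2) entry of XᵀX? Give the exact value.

204

Row 2 ↔ basis t, column 2 ↔ basis t, so (XᵀX)_{2,2} = Σᵢ (t)·(t) = (-2)·(-2) + (0)·(0) + (3)·(3) + (5)·(5) + (6)·(6) + (7)·(7) + (9)·(9) = 204.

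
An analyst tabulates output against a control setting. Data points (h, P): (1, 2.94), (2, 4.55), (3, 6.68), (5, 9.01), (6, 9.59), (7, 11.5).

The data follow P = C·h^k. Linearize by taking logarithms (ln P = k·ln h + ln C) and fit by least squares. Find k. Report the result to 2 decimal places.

k = 0.69

Let Y = ln P. Fitting Y = k·ln h + ln C by least squares:
Σln h = 7.1389, Σ(ln h)² = 11.2747, Σln P = 11.3941, Σln h·ln P = 15.4779.
Equations: 11.2747·k + 7.1389·ln C = 15.4779;  7.1389·k + 6·ln C = 11.3941.
Δ = 11.2747·6 − (7.1389)² = 16.6845; k = (15.4779·6 − 7.1389·11.3941)/16.6845 = 0.69088, ln C = (11.2747·11.3941 − 7.1389·15.4779)/16.6845 = 1.07700.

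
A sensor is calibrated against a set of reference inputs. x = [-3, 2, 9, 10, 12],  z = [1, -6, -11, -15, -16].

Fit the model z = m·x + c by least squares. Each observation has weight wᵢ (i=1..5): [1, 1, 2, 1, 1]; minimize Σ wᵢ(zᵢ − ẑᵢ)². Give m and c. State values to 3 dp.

Entries of MᵀWM: Σwᵢ·x·x = 419, Σwᵢ·x = 39, Σwᵢ·1 = 6.
Moment sums: Σwᵢ·x·z = -555, Σwᵢ·z = -58.
So MᵀWM·[m, c]ᵀ = MᵀWz: [[419, 39]; [39, 6]]·[m, c]ᵀ = [-555, -58]ᵀ.
Eliminating c: 6·(row 1) − 39·(row 2) gives 993·m = 6·(-555) − 39·(-58) = -1068, so m = -356/331.
Then c = ((-58) − 39·(-356/331))/6 = -2657/993.

m = -1.076, c = -2.676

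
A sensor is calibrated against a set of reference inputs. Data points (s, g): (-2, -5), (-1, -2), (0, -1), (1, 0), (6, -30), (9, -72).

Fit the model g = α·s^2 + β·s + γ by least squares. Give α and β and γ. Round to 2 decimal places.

Normal-equation sums: Σs^2·s^2 = 7875, Σs^2·s = 937, Σs^2 = 123, Σs·s = 123, Σs = 13, Σ1 = 6.
Right-hand side: Σs^2·g = -6934, Σs·g = -816, Σg = -110.
Inverting the 3×3 Gram matrix, [α, β, γ]ᵀ = [-169199/174360, 44731/58120, -4693/43590]ᵀ.

α = -0.97, β = 0.77, γ = -0.11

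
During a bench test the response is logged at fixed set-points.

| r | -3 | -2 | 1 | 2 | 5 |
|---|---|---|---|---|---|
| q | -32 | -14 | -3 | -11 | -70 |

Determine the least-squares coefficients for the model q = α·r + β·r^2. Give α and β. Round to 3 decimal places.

With design matrix X, XᵀX = [[43, 99]; [99, 739]] and Xᵀq = [-251, -2141]ᵀ.
Eliminating β: 739·(row 1) − 99·(row 2) gives 21976·α = 739·(-251) − 99·(-2141) = 26470, so α = 13235/10988.
Then β = ((-2141) − 99·(13235/10988))/739 = -33607/10988.

α = 1.204, β = -3.059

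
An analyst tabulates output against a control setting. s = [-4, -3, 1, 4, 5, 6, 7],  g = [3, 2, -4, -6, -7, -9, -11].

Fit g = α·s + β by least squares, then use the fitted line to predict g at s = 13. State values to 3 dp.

From the data, Σs·s = 152, Σs = 16, Σ1 = 7.
Right-hand side: Σs·g = -212, Σg = -32.
Normal equations: [[152, 16]; [16, 7]]·[α, β]ᵀ = [-212, -32]ᵀ.
Δ = 152·7 − 16² = 808.
α = ((-212)·7 − 16·(-32))/808 = -243/202; β = (152·(-32) − 16·(-212))/808 = -184/101.
At s = 13: ĝ = (-243/202)·(13) + (-184/101)·(1) = -3527/202.

ĝ = -17.460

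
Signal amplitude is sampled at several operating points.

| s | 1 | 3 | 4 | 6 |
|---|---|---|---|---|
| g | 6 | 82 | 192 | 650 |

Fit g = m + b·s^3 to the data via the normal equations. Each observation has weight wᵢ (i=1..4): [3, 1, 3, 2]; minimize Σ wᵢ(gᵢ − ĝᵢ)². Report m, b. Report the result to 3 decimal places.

m = 1.701, b = 2.998

Entries of AᵀWA: Σwᵢ·1 = 9, Σwᵢ·s^3 = 654, Σwᵢ·s^3·s^3 = 106332.
And Σwᵢ·g = 1976, Σwᵢ·s^3·g = 319896.
Normal equations: [[9, 654]; [654, 106332]]·[m, b]ᵀ = [1976, 319896]ᵀ.
det = 9·106332 − 654² = 529272.
m = (1976·106332 − 654·319896)/529272 = 37502/22053; b = (9·319896 − 654·1976)/529272 = 66115/22053.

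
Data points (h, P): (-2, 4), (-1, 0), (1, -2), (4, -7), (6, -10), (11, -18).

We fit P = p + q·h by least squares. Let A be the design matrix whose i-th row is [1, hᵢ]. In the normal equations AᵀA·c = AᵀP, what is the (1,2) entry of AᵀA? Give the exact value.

19

Row 1 ↔ basis 1, column 2 ↔ basis h, so (AᵀA)_{1,2} = Σᵢ h = (1)·(-2) + (1)·(-1) + (1)·(1) + (1)·(4) + (1)·(6) + (1)·(11) = 19.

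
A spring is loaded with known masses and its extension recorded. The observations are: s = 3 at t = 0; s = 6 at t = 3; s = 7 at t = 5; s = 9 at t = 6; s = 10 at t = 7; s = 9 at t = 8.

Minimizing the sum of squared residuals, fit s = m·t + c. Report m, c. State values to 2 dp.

m = 0.85, c = 3.23

With design matrix A, AᵀA = [[183, 29]; [29, 6]] and Aᵀs = [249, 44]ᵀ.
det = 183·6 − 29² = 257.
m = (249·6 − 29·44)/257 = 218/257; c = (183·44 − 29·249)/257 = 831/257.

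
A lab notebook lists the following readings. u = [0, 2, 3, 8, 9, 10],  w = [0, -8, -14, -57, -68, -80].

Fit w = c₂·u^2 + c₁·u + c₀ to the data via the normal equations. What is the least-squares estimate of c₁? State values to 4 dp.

The normal system XᵀX·[c₂, c₁, c₀]ᵀ = Xᵀw is [[20754, 2276, 258]; [2276, 258, 32]; [258, 32, 6]]·[c₂, c₁, c₀]ᵀ = [-17314, -1926, -227]ᵀ.
Inverting the 3×3 Gram matrix, [c₂, c₁, c₀]ᵀ = [-23743/50460, -5621/1682, 11239/50460]ᵀ.

c₁ = -3.3419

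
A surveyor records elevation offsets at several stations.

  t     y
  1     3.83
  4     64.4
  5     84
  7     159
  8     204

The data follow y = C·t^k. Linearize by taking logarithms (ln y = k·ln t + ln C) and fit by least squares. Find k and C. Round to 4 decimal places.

Linearized form: ln y = k·ln t + ln C. From the 5 transformed points,
Σln t = 7.0211, Σ(ln t)² = 12.6227, Σln y = 20.3258, Σln t·ln y = 33.8275.
Equations: 12.6227·k + 7.0211·ln C = 33.8275;  7.0211·k + 5·ln C = 20.3258.
Slope k = (n·Σln t·ln y − Σln t·Σln y)/(n·Σ(ln t)² − (Σln t)²) = (5·33.8275 − 7.0211·20.3258)/13.8181 = 1.91260; ln C = (Σln y − k·Σln t)/n = 1.37946, so C = exp(1.37946) = 3.97277.

k = 1.9126, C = 3.9728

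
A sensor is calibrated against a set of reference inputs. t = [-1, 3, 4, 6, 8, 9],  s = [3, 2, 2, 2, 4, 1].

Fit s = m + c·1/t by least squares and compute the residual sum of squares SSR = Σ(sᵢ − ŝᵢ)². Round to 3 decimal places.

Forming MᵀM = [[6, -1/72]; [-1/72, 6373/5184]] and Mᵀs = [14, -8/9]ᵀ gives MᵀM·[m, c]ᵀ = Mᵀs.
det = 6·(6373/5184) − (-1/72)² = 38237/5184.
m = (14·(6373/5184) − (-1/72)·(-8/9))/(38237/5184) = 89158/38237; c = (6·(-8/9) − (-1/72)·14)/(38237/5184) = -26640/38237.
Residuals: -1087/38237, -3804/38237, -6024/38237, -8244/38237, 67120/38237, -47961/38237; SSR = 181114/38237.

SSR = 4.737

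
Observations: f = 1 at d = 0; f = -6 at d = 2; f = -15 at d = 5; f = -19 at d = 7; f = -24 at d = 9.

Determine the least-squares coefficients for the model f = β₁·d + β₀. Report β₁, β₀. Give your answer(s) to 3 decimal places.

β₁ = -2.748, β₀ = 0.041

The normal equations are: 159·β₁ + 23·β₀ = -436;  23·β₁ + 5·β₀ = -63.
(Σd·d = 159, Σd = 23, Σ1 = 5, Σd·f = -436, Σf = -63.)
Eliminating β₀: 5·(row 1) − 23·(row 2) gives 266·β₁ = 5·(-436) − 23·(-63) = -731, so β₁ = -731/266.
Then β₀ = ((-63) − 23·(-731/266))/5 = 11/266.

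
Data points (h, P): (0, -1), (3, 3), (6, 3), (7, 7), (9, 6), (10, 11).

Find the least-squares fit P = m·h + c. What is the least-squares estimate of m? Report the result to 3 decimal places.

Compute the Gram sums: Σh·h = 275, Σh = 35, Σ1 = 6.
And Σh·P = 240, ΣP = 29.
So XᵀX·[m, c]ᵀ = XᵀP: [[275, 35]; [35, 6]]·[m, c]ᵀ = [240, 29]ᵀ.
Determinant 275·6 − 35² = 425.
m = (240·6 − 35·29)/425 = 1; c = (275·29 − 35·240)/425 = -1.

m = 1.000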